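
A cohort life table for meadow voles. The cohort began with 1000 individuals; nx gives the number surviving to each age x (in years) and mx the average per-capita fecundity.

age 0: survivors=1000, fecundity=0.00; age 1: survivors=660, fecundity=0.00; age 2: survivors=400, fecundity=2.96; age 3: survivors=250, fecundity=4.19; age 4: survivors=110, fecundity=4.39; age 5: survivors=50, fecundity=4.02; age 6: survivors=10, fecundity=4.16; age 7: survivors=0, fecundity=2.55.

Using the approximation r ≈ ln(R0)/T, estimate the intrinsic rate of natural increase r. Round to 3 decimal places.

0.369

lx = nx/n0 = nx/1000: 1, 0.66, 0.4, 0.25, 0.11, 0.05, 0.01, 0
R0 = Σ lx·mx = 0 + 0 + 1.184 + 1.0475 + 0.4829 + 0.201 + 0.0416 + 0 = 2.957
Σ x·lx·mx = 8.6967; T = 8.6967/2.957 = 2.94106…
r ≈ ln(R0)/T = ln(2.957)/2.94106… = 0.36863… → 0.369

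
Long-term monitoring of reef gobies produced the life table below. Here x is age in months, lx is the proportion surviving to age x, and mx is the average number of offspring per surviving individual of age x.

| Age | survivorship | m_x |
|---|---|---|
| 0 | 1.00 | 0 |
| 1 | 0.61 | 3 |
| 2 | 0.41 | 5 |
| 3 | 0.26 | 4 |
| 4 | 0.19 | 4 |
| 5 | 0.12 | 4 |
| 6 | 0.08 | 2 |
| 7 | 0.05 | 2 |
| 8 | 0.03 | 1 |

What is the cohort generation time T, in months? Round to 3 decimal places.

lx·mx: 0, 1.83, 2.05, 1.04, 0.76, 0.48, 0.16, 0.1, 0.03 → R0 = 6.45
x·lx·mx: 0, 1.83, 4.1, 3.12, 3.04, 2.4, 0.96, 0.7, 0.24 → Σ = 16.39
T = 16.39 / 6.45 = 2.541085… → 2.541

2.541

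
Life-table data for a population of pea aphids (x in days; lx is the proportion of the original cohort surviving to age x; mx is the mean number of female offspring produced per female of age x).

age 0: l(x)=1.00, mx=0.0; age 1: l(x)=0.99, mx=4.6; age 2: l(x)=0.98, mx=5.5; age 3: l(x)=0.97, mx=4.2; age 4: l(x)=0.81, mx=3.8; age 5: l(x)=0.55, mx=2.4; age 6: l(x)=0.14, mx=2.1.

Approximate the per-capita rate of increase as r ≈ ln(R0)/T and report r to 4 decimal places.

1.1362

R0 = Σ lx·mx = 0 + 4.554 + 5.39 + 4.074 + 3.078 + 1.32 + 0.294 = 18.71
Σ x·lx·mx = 48.232; T = 48.232/18.71 = 2.57787…
r ≈ ln(R0)/T = ln(18.71)/2.57787… = 1.136231… → 1.1362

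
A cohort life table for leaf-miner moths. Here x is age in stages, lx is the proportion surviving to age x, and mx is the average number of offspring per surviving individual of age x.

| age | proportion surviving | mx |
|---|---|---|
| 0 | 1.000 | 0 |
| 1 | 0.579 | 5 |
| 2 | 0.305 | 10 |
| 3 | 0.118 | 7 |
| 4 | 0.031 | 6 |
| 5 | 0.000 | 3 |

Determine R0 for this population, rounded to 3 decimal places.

lx·mx by age: 0, 2.895, 3.05, 0.826, 0.186, 0
R0 = Σ lx·mx = 6.957 → 6.957

6.957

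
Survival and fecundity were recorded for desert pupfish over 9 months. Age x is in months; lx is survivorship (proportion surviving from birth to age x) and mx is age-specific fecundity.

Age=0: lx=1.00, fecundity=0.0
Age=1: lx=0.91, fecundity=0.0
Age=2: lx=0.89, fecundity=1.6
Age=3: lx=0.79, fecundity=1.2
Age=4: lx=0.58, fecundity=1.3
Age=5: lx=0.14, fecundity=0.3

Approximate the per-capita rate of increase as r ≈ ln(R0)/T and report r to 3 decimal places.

R0 = Σ lx·mx = 0 + 0 + 1.424 + 0.948 + 0.754 + 0.042 = 3.168
Σ x·lx·mx = 8.918; T = 8.918/3.168 = 2.81503…
r ≈ ln(R0)/T = ln(3.168)/2.81503… = 0.40962… → 0.410

0.410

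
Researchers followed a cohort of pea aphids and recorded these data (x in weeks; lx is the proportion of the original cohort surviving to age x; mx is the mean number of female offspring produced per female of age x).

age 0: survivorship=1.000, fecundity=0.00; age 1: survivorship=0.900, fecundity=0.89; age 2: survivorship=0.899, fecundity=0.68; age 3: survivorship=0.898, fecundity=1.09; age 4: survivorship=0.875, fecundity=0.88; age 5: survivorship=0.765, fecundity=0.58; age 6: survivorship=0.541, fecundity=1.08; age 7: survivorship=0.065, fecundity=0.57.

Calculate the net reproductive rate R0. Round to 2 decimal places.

4.23

lx·mx by age: 0, 0.801, 0.61132, 0.97882, 0.77, 0.4437, 0.58428, 0.03705
R0 = Σ lx·mx = 4.22617 → 4.23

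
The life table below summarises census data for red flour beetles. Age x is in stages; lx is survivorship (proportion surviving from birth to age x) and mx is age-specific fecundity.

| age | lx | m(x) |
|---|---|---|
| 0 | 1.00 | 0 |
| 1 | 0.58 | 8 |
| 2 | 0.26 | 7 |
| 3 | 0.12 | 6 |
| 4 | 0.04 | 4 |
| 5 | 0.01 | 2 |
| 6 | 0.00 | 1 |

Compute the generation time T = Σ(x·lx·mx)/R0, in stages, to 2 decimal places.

1.52

lx·mx: 0, 4.64, 1.82, 0.72, 0.16, 0.02, 0 → R0 = 7.36
x·lx·mx: 0, 4.64, 3.64, 2.16, 0.64, 0.1, 0 → Σ = 11.18
T = 11.18 / 7.36 = 1.519022… → 1.52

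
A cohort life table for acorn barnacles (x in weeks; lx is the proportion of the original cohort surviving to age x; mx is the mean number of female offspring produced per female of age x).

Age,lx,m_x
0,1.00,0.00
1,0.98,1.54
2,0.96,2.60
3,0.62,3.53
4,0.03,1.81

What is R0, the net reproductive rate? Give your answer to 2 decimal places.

6.25

lx·mx by age: 0, 1.5092, 2.496, 2.1886, 0.0543
R0 = Σ lx·mx = 6.2481 → 6.25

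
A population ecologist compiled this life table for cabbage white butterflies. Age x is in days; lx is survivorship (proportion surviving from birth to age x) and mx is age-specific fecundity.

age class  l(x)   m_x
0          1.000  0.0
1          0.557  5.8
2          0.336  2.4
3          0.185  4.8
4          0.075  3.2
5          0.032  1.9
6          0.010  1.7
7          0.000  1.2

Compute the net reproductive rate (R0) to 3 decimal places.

lx·mx by age: 0, 3.2306, 0.8064, 0.888, 0.24, 0.0608, 0.017, 0
R0 = Σ lx·mx = 5.2428 → 5.243

5.243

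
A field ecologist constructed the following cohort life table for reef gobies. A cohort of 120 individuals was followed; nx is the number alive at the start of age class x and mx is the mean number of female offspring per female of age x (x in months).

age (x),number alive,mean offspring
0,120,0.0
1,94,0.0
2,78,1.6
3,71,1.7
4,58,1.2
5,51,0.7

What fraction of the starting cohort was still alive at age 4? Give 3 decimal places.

l_4 = n_4/n_0 = 58/120 = 0.483333… → 0.483

0.483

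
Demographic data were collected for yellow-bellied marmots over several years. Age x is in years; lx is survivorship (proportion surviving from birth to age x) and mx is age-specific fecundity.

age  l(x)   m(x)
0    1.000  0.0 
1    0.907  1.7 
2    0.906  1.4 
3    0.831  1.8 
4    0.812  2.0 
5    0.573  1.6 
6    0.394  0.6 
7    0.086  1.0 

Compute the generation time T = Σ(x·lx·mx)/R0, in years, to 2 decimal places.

3.02

lx·mx: 0, 1.5419, 1.2684, 1.4958, 1.624, 0.9168, 0.2364, 0.086 → R0 = 7.1693
x·lx·mx: 0, 1.5419, 2.5368, 4.4874, 6.496, 4.584, 1.4184, 0.602 → Σ = 21.6665
T = 21.6665 / 7.1693 = 3.022122… → 3.02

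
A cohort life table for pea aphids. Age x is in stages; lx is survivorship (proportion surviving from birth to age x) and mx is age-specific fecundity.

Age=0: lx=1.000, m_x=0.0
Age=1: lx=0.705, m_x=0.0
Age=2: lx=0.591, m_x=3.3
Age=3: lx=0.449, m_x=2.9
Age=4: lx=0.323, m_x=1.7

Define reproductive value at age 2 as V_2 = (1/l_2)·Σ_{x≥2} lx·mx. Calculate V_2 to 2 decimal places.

6.43

lx·mx for x ≥ 2: 1.9503, 1.3021, 0.5491 → sum = 3.8015
V_2 = 3.8015 / l_2 = 3.8015 / 0.591 = 6.432318… → 6.43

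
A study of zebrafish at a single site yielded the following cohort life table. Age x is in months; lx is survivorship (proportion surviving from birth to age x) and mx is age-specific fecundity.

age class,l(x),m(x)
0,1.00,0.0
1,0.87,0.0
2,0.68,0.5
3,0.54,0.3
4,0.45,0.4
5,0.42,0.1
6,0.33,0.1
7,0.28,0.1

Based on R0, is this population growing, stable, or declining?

declining

R0 = Σ lx·mx = 0 + 0 + 0.34 + 0.162 + 0.18 + 0.042 + 0.033 + 0.028 = 0.785
R0 < 1, so the population is declining.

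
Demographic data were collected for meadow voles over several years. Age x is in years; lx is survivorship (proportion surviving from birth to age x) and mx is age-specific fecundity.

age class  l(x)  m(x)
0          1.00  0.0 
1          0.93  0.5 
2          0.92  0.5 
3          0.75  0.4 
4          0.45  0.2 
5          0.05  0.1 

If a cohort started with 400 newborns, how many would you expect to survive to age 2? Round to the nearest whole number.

Expected survivors = N0 · l_2 = 400 × 0.92 = 368 → 368

368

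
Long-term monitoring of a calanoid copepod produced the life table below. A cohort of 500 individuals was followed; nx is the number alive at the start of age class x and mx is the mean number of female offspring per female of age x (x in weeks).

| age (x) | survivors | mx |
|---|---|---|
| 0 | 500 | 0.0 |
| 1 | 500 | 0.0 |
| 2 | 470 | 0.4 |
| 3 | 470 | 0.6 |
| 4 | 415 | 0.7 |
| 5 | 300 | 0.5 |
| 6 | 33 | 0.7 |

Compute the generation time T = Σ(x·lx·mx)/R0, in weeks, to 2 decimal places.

3.51

lx = nx/n0 = nx/500: 1, 1, 0.94, 0.94, 0.83, 0.6, 0.066
lx·mx: 0, 0, 0.376, 0.564, 0.581, 0.3, 0.0462 → R0 = 1.8672
x·lx·mx: 0, 0, 0.752, 1.692, 2.324, 1.5, 0.2772 → Σ = 6.5452
T = 6.5452 / 1.8672 = 3.505356… → 3.51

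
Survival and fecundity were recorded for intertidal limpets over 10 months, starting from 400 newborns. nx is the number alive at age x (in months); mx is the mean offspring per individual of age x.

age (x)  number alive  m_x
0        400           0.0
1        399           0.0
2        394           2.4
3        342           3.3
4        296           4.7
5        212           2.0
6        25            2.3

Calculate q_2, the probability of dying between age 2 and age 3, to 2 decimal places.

0.13

lx = nx/n0 = nx/400: 1, 0.9975, 0.985, 0.855, 0.74, 0.53, 0.0625
q_2 = (l_2 − l_3) / l_2 = (0.985 − 0.855) / 0.985
     = 0.13 / 0.985 = 0.13198… → 0.13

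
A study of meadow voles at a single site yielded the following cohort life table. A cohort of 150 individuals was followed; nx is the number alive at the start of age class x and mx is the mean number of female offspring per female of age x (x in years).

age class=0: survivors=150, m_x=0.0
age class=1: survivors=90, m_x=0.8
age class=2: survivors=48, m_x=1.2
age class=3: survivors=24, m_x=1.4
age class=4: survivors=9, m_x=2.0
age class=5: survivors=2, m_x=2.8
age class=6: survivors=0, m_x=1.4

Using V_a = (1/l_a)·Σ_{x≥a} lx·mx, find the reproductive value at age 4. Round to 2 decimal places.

lx = nx/n0 = nx/150: 1, 0.6, 0.32, 0.16, 0.06, 0.01333…, 0
lx·mx for x ≥ 4: 0.12, 0.037333…, 0 → sum = 0.157333…
V_4 = 0.157333… / l_4 = 0.157333… / 0.06 = 2.622222… → 2.62

2.62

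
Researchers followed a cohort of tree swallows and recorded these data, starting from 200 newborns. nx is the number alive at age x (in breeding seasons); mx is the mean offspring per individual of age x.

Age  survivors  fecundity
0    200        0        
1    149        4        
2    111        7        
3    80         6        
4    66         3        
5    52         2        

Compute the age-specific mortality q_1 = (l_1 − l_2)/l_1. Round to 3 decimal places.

0.255

lx = nx/n0 = nx/200: 1, 0.745, 0.555, 0.4, 0.33, 0.26
q_1 = (l_1 − l_2) / l_1 = (0.745 − 0.555) / 0.745
     = 0.19 / 0.745 = 0.255034… → 0.255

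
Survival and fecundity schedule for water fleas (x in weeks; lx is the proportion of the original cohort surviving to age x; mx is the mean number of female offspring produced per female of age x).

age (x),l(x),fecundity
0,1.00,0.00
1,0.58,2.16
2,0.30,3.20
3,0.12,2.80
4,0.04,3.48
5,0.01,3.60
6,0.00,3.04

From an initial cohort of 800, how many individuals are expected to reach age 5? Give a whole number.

8

Expected survivors = N0 · l_5 = 800 × 0.01 = 8 → 8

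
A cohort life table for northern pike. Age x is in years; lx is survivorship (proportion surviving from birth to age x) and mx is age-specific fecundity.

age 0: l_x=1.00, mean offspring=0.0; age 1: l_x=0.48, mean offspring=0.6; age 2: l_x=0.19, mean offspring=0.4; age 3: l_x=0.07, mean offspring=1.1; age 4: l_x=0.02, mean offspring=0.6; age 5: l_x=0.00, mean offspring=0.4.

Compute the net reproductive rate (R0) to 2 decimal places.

0.45

lx·mx by age: 0, 0.288, 0.076, 0.077, 0.012, 0
R0 = Σ lx·mx = 0.453 → 0.45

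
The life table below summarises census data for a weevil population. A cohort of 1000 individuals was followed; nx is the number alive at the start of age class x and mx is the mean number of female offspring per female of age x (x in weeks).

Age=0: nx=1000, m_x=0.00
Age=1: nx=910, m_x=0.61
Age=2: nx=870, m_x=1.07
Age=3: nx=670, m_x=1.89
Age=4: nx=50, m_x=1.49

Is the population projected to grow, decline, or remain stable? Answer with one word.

growing

lx = nx/n0 = nx/1000: 1, 0.91, 0.87, 0.67, 0.05
R0 = Σ lx·mx = 0 + 0.5551 + 0.9309 + 1.2663 + 0.0745 = 2.8268
R0 > 1, so the population is growing.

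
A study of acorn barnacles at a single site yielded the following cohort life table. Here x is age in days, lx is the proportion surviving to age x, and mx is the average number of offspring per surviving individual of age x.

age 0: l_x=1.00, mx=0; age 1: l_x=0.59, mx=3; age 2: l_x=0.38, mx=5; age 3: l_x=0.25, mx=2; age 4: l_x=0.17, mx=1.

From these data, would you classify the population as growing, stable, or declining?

growing

R0 = Σ lx·mx = 0 + 1.77 + 1.9 + 0.5 + 0.17 = 4.34
R0 > 1, so the population is growing.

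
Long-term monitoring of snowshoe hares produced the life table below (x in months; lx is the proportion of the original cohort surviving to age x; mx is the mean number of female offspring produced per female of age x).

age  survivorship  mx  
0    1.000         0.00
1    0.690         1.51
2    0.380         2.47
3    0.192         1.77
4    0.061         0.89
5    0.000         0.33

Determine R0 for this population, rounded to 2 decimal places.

lx·mx by age: 0, 1.0419, 0.9386, 0.33984, 0.05429, 0
R0 = Σ lx·mx = 2.37463 → 2.37

2.37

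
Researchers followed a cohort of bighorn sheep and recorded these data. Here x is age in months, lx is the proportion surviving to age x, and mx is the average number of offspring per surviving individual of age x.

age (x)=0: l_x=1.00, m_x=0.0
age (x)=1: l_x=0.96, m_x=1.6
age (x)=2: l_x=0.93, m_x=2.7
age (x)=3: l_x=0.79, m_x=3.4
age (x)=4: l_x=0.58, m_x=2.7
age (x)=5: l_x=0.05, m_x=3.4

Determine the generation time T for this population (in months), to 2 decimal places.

lx·mx: 0, 1.536, 2.511, 2.686, 1.566, 0.17 → R0 = 8.469
x·lx·mx: 0, 1.536, 5.022, 8.058, 6.264, 0.85 → Σ = 21.73
T = 21.73 / 8.469 = 2.565828… → 2.57

2.57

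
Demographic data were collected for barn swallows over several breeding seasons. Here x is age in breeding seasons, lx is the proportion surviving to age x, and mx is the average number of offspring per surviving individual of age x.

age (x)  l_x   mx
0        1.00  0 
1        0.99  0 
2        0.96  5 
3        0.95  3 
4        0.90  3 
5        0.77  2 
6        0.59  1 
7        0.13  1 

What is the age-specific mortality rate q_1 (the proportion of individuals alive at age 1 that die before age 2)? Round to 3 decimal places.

0.030

q_1 = (l_1 − l_2) / l_1 = (0.99 − 0.96) / 0.99
     = 0.03 / 0.99 = 0.030303… → 0.030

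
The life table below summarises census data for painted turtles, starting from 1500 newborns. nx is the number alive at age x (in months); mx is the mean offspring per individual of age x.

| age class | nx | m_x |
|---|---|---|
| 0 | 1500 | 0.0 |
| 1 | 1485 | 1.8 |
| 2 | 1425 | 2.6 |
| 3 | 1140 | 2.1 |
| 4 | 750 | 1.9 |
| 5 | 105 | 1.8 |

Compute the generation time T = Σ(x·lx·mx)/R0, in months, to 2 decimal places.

2.30

lx = nx/n0 = nx/1500: 1, 0.99, 0.95, 0.76, 0.5, 0.07
lx·mx: 0, 1.782, 2.47, 1.596, 0.95, 0.126 → R0 = 6.924
x·lx·mx: 0, 1.782, 4.94, 4.788, 3.8, 0.63 → Σ = 15.94
T = 15.94 / 6.924 = 2.302137… → 2.30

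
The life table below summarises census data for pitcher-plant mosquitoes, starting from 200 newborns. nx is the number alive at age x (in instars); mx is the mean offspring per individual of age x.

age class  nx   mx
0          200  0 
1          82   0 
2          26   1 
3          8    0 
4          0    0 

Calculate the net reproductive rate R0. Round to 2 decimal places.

0.13

lx = nx/n0 = nx/200: 1, 0.41, 0.13, 0.04, 0
lx·mx by age: 0, 0, 0.13, 0, 0
R0 = Σ lx·mx = 0.13 → 0.13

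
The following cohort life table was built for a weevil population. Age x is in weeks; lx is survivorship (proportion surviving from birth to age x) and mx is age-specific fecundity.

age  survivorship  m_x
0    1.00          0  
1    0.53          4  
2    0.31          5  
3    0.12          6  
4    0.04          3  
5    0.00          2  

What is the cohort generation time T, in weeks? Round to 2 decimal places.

1.74

lx·mx: 0, 2.12, 1.55, 0.72, 0.12, 0 → R0 = 4.51
x·lx·mx: 0, 2.12, 3.1, 2.16, 0.48, 0 → Σ = 7.86
T = 7.86 / 4.51 = 1.742794… → 1.74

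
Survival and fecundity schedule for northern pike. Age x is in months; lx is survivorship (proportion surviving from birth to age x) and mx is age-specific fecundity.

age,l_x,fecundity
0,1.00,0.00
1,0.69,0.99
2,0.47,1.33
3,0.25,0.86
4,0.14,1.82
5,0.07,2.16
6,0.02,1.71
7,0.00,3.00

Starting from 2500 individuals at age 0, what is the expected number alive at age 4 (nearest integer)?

Expected survivors = N0 · l_4 = 2500 × 0.14 = 350 → 350

350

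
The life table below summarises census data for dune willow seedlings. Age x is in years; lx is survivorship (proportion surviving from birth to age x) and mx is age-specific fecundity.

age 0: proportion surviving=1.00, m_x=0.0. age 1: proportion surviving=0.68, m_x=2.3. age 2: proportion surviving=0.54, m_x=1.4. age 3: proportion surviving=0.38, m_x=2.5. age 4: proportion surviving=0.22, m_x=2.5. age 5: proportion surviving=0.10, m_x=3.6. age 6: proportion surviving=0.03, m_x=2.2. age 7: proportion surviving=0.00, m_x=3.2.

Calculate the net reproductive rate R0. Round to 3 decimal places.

4.246

lx·mx by age: 0, 1.564, 0.756, 0.95, 0.55, 0.36, 0.066, 0
R0 = Σ lx·mx = 4.246 → 4.246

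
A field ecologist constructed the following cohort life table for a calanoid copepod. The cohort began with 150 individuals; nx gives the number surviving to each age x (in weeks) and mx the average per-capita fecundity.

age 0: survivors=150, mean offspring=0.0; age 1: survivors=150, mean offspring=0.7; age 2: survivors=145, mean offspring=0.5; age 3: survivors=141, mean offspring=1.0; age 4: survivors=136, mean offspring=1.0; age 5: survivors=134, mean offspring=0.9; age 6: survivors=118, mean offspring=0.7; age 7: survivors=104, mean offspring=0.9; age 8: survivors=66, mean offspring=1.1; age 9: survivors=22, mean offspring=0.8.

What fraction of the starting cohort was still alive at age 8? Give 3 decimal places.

l_8 = n_8/n_0 = 66/150 = 0.44 → 0.440

0.440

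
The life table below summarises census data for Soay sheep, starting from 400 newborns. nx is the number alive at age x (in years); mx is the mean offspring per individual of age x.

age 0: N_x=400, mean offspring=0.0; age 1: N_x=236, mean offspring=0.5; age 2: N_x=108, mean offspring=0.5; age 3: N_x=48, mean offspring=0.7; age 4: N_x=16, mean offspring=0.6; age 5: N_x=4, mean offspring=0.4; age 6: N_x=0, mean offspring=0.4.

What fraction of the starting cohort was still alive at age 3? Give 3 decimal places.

l_3 = n_3/n_0 = 48/400 = 0.12 → 0.120

0.120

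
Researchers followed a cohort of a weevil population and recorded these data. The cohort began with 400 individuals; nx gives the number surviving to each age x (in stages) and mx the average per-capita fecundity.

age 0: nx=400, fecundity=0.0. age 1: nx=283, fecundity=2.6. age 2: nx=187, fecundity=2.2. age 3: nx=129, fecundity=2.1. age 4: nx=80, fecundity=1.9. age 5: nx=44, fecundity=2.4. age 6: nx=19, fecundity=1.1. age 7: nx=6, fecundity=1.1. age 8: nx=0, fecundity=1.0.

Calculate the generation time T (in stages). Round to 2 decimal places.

lx = nx/n0 = nx/400: 1, 0.7075, 0.4675, 0.3225, 0.2, 0.11, 0.0475, 0.015, 0
lx·mx: 0, 1.8395, 1.0285, 0.67725, 0.38, 0.264, 0.05225, 0.0165, 0 → R0 = 4.258
x·lx·mx: 0, 1.8395, 2.057, 2.03175, 1.52, 1.32, 0.3135, 0.1155, 0 → Σ = 9.19725
T = 9.19725 / 4.258 = 2.159993… → 2.16

2.16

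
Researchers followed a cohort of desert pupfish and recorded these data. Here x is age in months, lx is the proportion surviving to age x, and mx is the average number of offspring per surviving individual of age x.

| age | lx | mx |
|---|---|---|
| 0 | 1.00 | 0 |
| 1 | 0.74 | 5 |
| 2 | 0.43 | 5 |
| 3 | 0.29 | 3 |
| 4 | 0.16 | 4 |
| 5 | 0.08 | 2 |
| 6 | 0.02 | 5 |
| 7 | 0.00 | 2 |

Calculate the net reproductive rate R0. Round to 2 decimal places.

lx·mx by age: 0, 3.7, 2.15, 0.87, 0.64, 0.16, 0.1, 0
R0 = Σ lx·mx = 7.62 → 7.62

7.62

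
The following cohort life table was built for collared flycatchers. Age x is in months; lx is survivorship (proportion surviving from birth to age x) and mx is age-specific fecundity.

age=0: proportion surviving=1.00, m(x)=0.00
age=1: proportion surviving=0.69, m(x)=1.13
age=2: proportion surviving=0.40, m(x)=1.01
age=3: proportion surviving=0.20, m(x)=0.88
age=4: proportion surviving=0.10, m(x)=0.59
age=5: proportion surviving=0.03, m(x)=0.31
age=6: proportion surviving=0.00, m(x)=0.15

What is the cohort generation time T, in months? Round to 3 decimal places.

1.679

lx·mx: 0, 0.7797, 0.404, 0.176, 0.059, 0.0093, 0 → R0 = 1.428
x·lx·mx: 0, 0.7797, 0.808, 0.528, 0.236, 0.0465, 0 → Σ = 2.3982
T = 2.3982 / 1.428 = 1.679412… → 1.679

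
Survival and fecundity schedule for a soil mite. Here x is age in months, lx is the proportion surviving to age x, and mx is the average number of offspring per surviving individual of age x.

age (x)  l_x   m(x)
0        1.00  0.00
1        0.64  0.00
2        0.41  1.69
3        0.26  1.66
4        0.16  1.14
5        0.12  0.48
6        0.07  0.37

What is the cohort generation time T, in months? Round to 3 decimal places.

2.772

lx·mx: 0, 0, 0.6929, 0.4316, 0.1824, 0.0576, 0.0259 → R0 = 1.3904
x·lx·mx: 0, 0, 1.3858, 1.2948, 0.7296, 0.288, 0.1554 → Σ = 3.8536
T = 3.8536 / 1.3904 = 2.771577… → 2.772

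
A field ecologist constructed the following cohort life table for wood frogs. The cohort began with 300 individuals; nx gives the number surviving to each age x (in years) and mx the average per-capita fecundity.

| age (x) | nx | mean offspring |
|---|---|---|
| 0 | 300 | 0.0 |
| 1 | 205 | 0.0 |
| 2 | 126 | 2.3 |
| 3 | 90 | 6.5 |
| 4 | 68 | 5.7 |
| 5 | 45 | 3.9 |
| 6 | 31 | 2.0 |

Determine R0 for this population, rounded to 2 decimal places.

5.00

lx = nx/n0 = nx/300: 1, 0.68333…, 0.42, 0.3, 0.22667…, 0.15, 0.10333…
lx·mx by age: 0, 0, 0.966, 1.95, 1.292…, 0.585, 0.206667…
R0 = Σ lx·mx = 4.999667… → 5.00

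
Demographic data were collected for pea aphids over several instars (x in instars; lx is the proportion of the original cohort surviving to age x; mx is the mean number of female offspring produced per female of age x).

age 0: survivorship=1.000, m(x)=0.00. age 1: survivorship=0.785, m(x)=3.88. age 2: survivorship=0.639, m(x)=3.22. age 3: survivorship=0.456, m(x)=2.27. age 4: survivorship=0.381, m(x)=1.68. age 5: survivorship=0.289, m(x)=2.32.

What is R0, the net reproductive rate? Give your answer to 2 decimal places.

lx·mx by age: 0, 3.0458, 2.05758, 1.03512, 0.64008, 0.67048
R0 = Σ lx·mx = 7.44906 → 7.45

7.45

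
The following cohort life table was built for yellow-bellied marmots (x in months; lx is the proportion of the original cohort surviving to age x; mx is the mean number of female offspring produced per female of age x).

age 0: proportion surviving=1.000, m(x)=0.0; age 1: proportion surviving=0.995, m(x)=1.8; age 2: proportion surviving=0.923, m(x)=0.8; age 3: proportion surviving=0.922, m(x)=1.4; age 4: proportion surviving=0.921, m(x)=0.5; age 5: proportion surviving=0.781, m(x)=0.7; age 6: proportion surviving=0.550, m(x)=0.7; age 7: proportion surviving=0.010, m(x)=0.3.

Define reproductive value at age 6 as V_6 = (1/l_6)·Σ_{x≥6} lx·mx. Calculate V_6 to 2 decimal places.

lx·mx for x ≥ 6: 0.385, 0.003 → sum = 0.388
V_6 = 0.388 / l_6 = 0.388 / 0.55 = 0.705455… → 0.71

0.71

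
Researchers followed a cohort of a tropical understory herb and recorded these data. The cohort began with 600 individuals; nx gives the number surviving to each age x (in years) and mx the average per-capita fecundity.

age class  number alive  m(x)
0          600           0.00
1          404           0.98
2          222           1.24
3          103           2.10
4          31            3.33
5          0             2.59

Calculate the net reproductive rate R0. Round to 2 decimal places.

lx = nx/n0 = nx/600: 1, 0.67333…, 0.37, 0.17167…, 0.05167…, 0
lx·mx by age: 0, 0.659867…, 0.4588, 0.3605…, 0.17205…, 0
R0 = Σ lx·mx = 1.651217… → 1.65

1.65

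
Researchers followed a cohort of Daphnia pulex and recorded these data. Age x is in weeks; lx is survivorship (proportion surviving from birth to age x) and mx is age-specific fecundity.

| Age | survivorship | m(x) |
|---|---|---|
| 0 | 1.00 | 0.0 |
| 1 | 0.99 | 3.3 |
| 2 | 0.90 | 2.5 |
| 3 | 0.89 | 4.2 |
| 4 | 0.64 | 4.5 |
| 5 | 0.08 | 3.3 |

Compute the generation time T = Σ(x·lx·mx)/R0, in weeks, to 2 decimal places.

2.57

lx·mx: 0, 3.267, 2.25, 3.738, 2.88, 0.264 → R0 = 12.399
x·lx·mx: 0, 3.267, 4.5, 11.214, 11.52, 1.32 → Σ = 31.821
T = 31.821 / 12.399 = 2.566417… → 2.57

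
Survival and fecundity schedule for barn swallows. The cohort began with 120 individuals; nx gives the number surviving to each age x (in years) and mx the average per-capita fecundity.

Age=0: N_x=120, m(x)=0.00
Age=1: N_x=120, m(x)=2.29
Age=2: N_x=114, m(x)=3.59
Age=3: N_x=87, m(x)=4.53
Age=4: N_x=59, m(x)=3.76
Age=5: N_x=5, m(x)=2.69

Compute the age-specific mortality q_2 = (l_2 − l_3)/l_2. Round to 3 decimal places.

0.237

lx = nx/n0 = nx/120: 1, 1, 0.95, 0.725, 0.49167…, 0.04167…
q_2 = (l_2 − l_3) / l_2 = (0.95 − 0.725) / 0.95
     = 0.225 / 0.95 = 0.236842… → 0.237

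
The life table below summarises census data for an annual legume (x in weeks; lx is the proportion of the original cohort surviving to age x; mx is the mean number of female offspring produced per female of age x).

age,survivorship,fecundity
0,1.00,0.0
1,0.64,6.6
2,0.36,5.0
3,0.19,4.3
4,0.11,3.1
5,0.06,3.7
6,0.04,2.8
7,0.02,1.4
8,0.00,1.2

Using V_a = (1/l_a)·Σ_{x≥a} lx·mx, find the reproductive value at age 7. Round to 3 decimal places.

1.400

lx·mx for x ≥ 7: 0.028, 0 → sum = 0.028
V_7 = 0.028 / l_7 = 0.028 / 0.02 = 1.4 → 1.400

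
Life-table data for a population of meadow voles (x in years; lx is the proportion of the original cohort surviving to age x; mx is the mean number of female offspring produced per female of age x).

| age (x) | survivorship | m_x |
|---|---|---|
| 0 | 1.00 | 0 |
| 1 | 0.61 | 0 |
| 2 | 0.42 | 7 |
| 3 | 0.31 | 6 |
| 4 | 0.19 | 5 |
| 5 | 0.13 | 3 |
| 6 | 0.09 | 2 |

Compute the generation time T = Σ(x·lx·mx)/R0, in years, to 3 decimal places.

2.894

lx·mx: 0, 0, 2.94, 1.86, 0.95, 0.39, 0.18 → R0 = 6.32
x·lx·mx: 0, 0, 5.88, 5.58, 3.8, 1.95, 1.08 → Σ = 18.29
T = 18.29 / 6.32 = 2.893987… → 2.894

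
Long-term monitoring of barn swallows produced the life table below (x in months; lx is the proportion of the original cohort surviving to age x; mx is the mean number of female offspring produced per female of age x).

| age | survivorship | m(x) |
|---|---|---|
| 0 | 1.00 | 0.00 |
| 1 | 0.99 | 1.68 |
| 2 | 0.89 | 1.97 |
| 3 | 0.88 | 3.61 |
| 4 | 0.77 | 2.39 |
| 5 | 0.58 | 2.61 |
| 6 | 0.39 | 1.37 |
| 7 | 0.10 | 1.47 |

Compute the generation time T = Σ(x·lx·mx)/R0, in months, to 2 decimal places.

lx·mx: 0, 1.6632, 1.7533, 3.1768, 1.8403, 1.5138, 0.5343, 0.147 → R0 = 10.6287
x·lx·mx: 0, 1.6632, 3.5066, 9.5304, 7.3612, 7.569, 3.2058, 1.029 → Σ = 33.8652
T = 33.8652 / 10.6287 = 3.186203… → 3.19

3.19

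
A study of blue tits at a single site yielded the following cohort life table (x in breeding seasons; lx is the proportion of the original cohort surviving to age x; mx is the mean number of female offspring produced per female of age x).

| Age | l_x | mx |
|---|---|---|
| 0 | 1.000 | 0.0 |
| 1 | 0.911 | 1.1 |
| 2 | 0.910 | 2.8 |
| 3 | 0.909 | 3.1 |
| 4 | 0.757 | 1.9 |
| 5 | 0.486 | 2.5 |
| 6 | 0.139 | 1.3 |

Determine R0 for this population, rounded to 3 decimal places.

9.202

lx·mx by age: 0, 1.0021, 2.548, 2.8179, 1.4383, 1.215, 0.1807
R0 = Σ lx·mx = 9.202 → 9.202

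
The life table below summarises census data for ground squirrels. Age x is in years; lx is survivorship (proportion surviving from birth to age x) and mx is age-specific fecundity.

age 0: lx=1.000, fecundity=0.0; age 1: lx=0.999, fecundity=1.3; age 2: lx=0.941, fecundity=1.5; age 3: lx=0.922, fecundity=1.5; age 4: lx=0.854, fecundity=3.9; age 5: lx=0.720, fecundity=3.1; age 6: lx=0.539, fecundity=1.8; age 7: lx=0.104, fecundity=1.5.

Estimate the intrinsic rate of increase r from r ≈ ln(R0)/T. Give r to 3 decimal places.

0.646

R0 = Σ lx·mx = 0 + 1.2987 + 1.4115 + 1.383 + 3.3306 + 2.232 + 0.9702 + 0.156 = 10.782
Σ x·lx·mx = 39.6663; T = 39.6663/10.782 = 3.67894…
r ≈ ln(R0)/T = ln(10.782)/3.67894… = 0.64635… → 0.646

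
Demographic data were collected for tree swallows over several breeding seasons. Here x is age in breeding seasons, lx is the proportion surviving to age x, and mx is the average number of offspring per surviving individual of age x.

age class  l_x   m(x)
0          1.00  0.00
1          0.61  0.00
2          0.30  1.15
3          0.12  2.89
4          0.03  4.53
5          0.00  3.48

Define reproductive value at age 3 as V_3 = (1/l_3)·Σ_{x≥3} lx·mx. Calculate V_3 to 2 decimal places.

lx·mx for x ≥ 3: 0.3468, 0.1359, 0 → sum = 0.4827
V_3 = 0.4827 / l_3 = 0.4827 / 0.12 = 4.0225 → 4.02

4.02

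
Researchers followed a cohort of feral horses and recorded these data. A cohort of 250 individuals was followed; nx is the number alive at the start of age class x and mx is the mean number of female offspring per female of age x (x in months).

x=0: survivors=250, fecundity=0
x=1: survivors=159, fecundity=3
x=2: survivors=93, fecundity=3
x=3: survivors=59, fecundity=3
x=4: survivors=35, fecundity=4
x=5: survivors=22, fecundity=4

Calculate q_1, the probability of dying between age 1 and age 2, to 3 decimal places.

0.415

lx = nx/n0 = nx/250: 1, 0.636, 0.372, 0.236, 0.14, 0.088
q_1 = (l_1 − l_2) / l_1 = (0.636 − 0.372) / 0.636
     = 0.264 / 0.636 = 0.415094… → 0.415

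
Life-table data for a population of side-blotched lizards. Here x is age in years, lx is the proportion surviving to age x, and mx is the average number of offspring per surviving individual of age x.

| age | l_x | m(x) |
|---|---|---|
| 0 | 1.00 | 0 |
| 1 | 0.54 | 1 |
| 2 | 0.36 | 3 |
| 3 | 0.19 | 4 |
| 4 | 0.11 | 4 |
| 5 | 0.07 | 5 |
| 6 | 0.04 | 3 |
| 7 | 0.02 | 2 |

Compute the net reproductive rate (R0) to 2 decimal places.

lx·mx by age: 0, 0.54, 1.08, 0.76, 0.44, 0.35, 0.12, 0.04
R0 = Σ lx·mx = 3.33 → 3.33

3.33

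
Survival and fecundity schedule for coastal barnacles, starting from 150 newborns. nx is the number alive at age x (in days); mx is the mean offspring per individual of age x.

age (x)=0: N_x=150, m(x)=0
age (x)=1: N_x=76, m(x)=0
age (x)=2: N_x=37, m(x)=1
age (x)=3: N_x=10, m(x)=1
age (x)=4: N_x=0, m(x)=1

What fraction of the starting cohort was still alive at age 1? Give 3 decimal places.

l_1 = n_1/n_0 = 76/150 = 0.506667… → 0.507

0.507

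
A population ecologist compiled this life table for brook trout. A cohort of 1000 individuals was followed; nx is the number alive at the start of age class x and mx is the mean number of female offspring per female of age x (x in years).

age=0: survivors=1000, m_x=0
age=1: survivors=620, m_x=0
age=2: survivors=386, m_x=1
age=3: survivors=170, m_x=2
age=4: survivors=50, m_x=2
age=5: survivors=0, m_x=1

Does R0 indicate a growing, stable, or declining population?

declining

lx = nx/n0 = nx/1000: 1, 0.62, 0.386, 0.17, 0.05, 0
R0 = Σ lx·mx = 0 + 0 + 0.386 + 0.34 + 0.1 + 0 = 0.826
R0 < 1, so the population is declining.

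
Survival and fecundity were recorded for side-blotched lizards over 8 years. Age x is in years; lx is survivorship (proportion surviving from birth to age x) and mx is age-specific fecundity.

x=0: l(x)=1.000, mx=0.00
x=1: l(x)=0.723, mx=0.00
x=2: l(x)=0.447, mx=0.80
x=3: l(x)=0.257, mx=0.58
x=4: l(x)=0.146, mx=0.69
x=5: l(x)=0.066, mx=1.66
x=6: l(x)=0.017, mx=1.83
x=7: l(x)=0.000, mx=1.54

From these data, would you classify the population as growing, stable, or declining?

declining

R0 = Σ lx·mx = 0 + 0 + 0.3576 + 0.14906 + 0.10074 + 0.10956 + 0.03111 + 0 = 0.74807
R0 < 1, so the population is declining.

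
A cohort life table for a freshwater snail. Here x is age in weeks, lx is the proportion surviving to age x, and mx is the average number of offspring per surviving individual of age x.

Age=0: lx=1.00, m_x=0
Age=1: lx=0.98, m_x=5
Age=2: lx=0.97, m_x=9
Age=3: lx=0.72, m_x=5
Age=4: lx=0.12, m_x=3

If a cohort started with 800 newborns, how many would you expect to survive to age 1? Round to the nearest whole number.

784

Expected survivors = N0 · l_1 = 800 × 0.98 = 784 → 784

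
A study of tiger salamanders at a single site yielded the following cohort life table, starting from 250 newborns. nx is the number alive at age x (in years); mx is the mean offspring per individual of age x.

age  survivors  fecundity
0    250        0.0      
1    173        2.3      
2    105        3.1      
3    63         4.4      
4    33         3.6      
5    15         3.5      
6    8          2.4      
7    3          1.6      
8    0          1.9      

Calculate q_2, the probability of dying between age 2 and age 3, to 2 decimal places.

0.40

lx = nx/n0 = nx/250: 1, 0.692, 0.42, 0.252, 0.132, 0.06, 0.032, 0.012, 0
q_2 = (l_2 − l_3) / l_2 = (0.42 − 0.252) / 0.42
     = 0.168 / 0.42 = 0.4 → 0.40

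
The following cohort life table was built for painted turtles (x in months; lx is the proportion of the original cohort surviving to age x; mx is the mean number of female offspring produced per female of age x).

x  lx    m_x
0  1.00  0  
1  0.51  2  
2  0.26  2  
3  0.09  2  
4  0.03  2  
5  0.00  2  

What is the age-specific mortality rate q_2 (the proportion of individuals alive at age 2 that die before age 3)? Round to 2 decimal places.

q_2 = (l_2 − l_3) / l_2 = (0.26 − 0.09) / 0.26
     = 0.17 / 0.26 = 0.653846… → 0.65

0.65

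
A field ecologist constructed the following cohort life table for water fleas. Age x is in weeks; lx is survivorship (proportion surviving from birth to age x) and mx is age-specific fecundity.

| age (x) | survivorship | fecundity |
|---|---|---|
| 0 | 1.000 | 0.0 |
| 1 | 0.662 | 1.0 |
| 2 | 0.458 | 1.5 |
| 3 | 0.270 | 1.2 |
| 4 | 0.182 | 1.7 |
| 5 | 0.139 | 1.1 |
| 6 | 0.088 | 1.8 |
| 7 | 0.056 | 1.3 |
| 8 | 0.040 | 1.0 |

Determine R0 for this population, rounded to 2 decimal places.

lx·mx by age: 0, 0.662, 0.687, 0.324, 0.3094, 0.1529, 0.1584, 0.0728, 0.04
R0 = Σ lx·mx = 2.4065 → 2.41

2.41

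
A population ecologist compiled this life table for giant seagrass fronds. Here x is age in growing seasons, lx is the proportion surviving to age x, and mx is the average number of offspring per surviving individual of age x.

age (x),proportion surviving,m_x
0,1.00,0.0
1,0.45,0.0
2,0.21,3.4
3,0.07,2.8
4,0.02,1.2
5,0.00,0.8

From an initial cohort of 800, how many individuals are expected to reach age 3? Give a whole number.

Expected survivors = N0 · l_3 = 800 × 0.07 = 56 → 56

56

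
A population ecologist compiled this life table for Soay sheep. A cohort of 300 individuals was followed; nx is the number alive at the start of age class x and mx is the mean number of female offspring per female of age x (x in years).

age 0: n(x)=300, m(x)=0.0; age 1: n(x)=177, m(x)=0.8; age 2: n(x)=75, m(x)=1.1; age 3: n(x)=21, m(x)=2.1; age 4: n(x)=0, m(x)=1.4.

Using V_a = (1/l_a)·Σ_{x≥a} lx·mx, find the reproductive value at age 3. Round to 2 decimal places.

lx = nx/n0 = nx/300: 1, 0.59, 0.25, 0.07, 0
lx·mx for x ≥ 3: 0.147, 0 → sum = 0.147
V_3 = 0.147 / l_3 = 0.147 / 0.07 = 2.1 → 2.10

2.10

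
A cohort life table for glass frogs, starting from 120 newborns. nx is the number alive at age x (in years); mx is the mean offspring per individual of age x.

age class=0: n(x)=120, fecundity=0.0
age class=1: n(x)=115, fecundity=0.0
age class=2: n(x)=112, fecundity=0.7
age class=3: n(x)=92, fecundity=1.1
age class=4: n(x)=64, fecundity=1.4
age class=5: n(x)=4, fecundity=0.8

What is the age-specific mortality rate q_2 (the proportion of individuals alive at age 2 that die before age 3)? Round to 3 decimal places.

0.179

lx = nx/n0 = nx/120: 1, 0.95833…, 0.93333…, 0.76667…, 0.53333…, 0.03333…
q_2 = (l_2 − l_3) / l_2 = (0.933333… − 0.766667…) / 0.933333…
     = 0.166667… / 0.933333… = 0.178571… → 0.179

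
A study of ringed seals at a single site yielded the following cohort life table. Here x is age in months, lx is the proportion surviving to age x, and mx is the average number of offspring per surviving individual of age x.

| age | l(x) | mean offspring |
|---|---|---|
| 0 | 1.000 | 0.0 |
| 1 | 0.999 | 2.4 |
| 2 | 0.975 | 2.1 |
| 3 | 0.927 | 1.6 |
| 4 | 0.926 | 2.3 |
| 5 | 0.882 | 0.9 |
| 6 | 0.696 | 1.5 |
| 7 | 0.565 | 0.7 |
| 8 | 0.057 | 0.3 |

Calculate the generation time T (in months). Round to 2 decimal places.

3.16

lx·mx: 0, 2.3976, 2.0475, 1.4832, 2.1298, 0.7938, 1.044, 0.3955, 0.0171 → R0 = 10.3085
x·lx·mx: 0, 2.3976, 4.095, 4.4496, 8.5192, 3.969, 6.264, 2.7685, 0.1368 → Σ = 32.5997
T = 32.5997 / 10.3085 = 3.16241… → 3.16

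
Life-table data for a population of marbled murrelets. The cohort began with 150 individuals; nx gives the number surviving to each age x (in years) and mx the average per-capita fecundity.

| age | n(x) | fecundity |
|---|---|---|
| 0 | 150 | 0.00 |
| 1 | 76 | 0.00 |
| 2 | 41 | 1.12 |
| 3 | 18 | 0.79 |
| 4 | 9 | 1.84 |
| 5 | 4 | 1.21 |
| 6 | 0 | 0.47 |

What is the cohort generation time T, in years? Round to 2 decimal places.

2.76

lx = nx/n0 = nx/150: 1, 0.50667…, 0.27333…, 0.12, 0.06, 0.02667…, 0
lx·mx: 0, 0, 0.306133…, 0.0948, 0.1104, 0.032267…, 0 → R0 = 0.5436…
x·lx·mx: 0, 0, 0.612267…, 0.2844, 0.4416, 0.161333…, 0 → Σ = 1.4996…
T = 1.4996… / 0.5436… = 2.758646… → 2.76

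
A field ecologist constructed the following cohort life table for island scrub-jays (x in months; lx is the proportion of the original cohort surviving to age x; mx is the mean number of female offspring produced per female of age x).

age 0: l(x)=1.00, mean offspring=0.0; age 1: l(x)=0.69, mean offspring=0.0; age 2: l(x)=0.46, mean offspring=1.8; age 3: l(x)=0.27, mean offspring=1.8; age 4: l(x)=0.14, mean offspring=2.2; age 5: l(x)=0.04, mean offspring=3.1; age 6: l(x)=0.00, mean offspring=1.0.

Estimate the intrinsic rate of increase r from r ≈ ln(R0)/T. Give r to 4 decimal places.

R0 = Σ lx·mx = 0 + 0 + 0.828 + 0.486 + 0.308 + 0.124 + 0 = 1.746
Σ x·lx·mx = 4.966; T = 4.966/1.746 = 2.84422…
r ≈ ln(R0)/T = ln(1.746)/2.84422… = 0.195951… → 0.1960

0.1960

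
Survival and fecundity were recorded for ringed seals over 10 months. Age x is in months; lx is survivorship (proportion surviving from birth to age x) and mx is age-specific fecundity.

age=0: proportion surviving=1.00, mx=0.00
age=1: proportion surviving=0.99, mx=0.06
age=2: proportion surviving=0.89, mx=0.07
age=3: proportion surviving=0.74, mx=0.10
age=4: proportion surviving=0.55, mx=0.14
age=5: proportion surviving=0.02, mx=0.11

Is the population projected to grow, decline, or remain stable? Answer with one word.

declining

R0 = Σ lx·mx = 0 + 0.0594 + 0.0623 + 0.074 + 0.077 + 0.0022 = 0.2749
R0 < 1, so the population is declining.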